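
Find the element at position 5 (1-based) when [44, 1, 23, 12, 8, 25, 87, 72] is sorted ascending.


Sort ascending: [1, 8, 12, 23, 25, 44, 72, 87]
The 5th element (1-indexed) is at index 4.
Value = 25
Final answer: 25


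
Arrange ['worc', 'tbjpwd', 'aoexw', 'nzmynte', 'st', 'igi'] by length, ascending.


Compute lengths:
  'worc' has length 4
  'tbjpwd' has length 6
  'aoexw' has length 5
  'nzmynte' has length 7
  'st' has length 2
  'igi' has length 3
Lengths in increasing order: 2 < 3 < 4 < 5 < 6 < 7
Listing the words in that order gives the answer.
Final answer: ['st', 'igi', 'worc', 'aoexw', 'tbjpwd', 'nzmynte']


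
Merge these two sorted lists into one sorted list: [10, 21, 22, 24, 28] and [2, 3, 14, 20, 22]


List A: [10, 21, 22, 24, 28]
List B: [2, 3, 14, 20, 22]
Repeatedly compare the front elements and take the smaller:
  10 vs 2 -> take 2
  10 vs 3 -> take 3
  10 vs 14 -> take 10
  21 vs 14 -> take 14
  21 vs 20 -> take 20
  21 vs 22 -> take 21
  22 vs 22 -> take 22
  24 vs 22 -> take 22
  B is exhausted; append the rest of A: [24, 28]
Final answer: [2, 3, 10, 14, 20, 21, 22, 22, 24, 28]


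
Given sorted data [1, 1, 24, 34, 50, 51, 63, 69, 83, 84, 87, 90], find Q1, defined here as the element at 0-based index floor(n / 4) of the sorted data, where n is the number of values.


The list has n = 12 elements.
Q1 index = floor(12 / 4) = floor(3) = 3
Counting from index 0 in the sorted data, the element at index 3 is 34.
Final answer: 34


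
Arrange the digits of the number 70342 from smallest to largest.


The number 70342 has digits: 7, 0, 3, 4, 2
Sorted: 0, 2, 3, 4, 7
Joining the sorted digits gives the result.
Final answer: 02347


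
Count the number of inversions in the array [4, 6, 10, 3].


For each element, count the later elements that are smaller than it:
  4 (index 0): smaller elements after it = [3] -> 1
  6 (index 1): smaller elements after it = [3] -> 1
  10 (index 2): smaller elements after it = [3] -> 1
Total inversions = 1 + 1 + 1 = 3
Final answer: 3


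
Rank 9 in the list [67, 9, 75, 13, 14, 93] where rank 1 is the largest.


Sort descending: [93, 75, 67, 14, 13, 9]
Find 9 in the sorted list.
9 is at position 6.
Final answer: 6


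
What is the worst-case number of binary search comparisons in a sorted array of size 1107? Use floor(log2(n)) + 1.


Binary search halves the search space each step.
Maximum comparisons = floor(log2(1107)) + 1
log2(1107) = 10.1124
floor(log2(1107)) = 10, so 10 + 1 = 11
Final answer: 11


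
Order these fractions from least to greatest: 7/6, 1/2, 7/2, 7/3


Convert to decimal for comparison:
  7/6 = 1.1667
  1/2 = 0.5
  7/2 = 3.5
  7/3 = 2.3333
Decimals in increasing order: 0.5 < 1.1667 < 2.3333 < 3.5
Writing each back as its fraction gives the sorted order.
Final answer: 1/2, 7/6, 7/3, 7/2


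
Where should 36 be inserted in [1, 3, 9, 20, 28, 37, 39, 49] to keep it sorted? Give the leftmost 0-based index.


List is sorted: [1, 3, 9, 20, 28, 37, 39, 49]
We need the leftmost position where 36 can be inserted, i.e. the first index whose element is >= 36 (or the end of the list if none is).
Binary search with low=0, high=8 (0-based indices):
  low=0, high=8, mid=4: a[4]=28 < 36, so low = 5
  low=5, high=8, mid=6: a[6]=39 >= 36, so high = 6
  low=5, high=6, mid=5: a[5]=37 >= 36, so high = 5
Now low = high = 5, so the insertion index is 5.
Final answer: 5


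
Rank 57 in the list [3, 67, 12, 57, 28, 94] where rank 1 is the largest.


Sort descending: [94, 67, 57, 28, 12, 3]
Find 57 in the sorted list.
57 is at position 3.
Final answer: 3


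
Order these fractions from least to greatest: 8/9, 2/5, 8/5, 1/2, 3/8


Convert to decimal for comparison:
  8/9 = 0.8889
  2/5 = 0.4
  8/5 = 1.6
  1/2 = 0.5
  3/8 = 0.375
Decimals in increasing order: 0.375 < 0.4 < 0.5 < 0.8889 < 1.6
Writing each back as its fraction gives the sorted order.
Final answer: 3/8, 2/5, 1/2, 8/9, 8/5


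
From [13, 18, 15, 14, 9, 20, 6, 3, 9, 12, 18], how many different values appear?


List all unique values:
Distinct values: [3, 6, 9, 12, 13, 14, 15, 18, 20]
Count = 9
Final answer: 9


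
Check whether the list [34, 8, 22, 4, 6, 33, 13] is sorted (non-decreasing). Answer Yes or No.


Check consecutive pairs:
  34 <= 8? False
  8 <= 22? True
  22 <= 4? False
  4 <= 6? True
  6 <= 33? True
  33 <= 13? False
3 consecutive pair(s) are out of order, so the list is not sorted.
Final answer: No


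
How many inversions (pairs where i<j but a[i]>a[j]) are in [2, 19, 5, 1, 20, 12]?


For each element, count the later elements that are smaller than it:
  2 (index 0): smaller elements after it = [1] -> 1
  19 (index 1): smaller elements after it = [5, 1, 12] -> 3
  5 (index 2): smaller elements after it = [1] -> 1
  1 (index 3): smaller elements after it = [] -> 0
  20 (index 4): smaller elements after it = [12] -> 1
Total inversions = 1 + 3 + 1 + 0 + 1 = 6
Final answer: 6


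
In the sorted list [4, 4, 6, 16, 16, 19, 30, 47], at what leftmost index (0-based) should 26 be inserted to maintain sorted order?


List is sorted: [4, 4, 6, 16, 16, 19, 30, 47]
We need the leftmost position where 26 can be inserted, i.e. the first index whose element is >= 26 (or the end of the list if none is).
Binary search with low=0, high=8 (0-based indices):
  low=0, high=8, mid=4: a[4]=16 < 26, so low = 5
  low=5, high=8, mid=6: a[6]=30 >= 26, so high = 6
  low=5, high=6, mid=5: a[5]=19 < 26, so low = 6
Now low = high = 6, so the insertion index is 6.
Final answer: 6


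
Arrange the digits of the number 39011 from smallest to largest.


The number 39011 has digits: 3, 9, 0, 1, 1
Sorted: 0, 1, 1, 3, 9
Joining the sorted digits gives the result.
Final answer: 01139


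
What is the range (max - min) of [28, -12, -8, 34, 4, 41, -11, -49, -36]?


Maximum value: 41
Minimum value: -49
Range = 41 - (-49) = 90
Final answer: 90


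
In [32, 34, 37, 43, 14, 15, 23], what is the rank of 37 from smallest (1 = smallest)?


Sort ascending: [14, 15, 23, 32, 34, 37, 43]
Find 37 in the sorted list.
37 is at position 6 (1-indexed).
Final answer: 6


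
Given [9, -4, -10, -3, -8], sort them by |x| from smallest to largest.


Compute absolute values:
  |9| = 9
  |-4| = 4
  |-10| = 10
  |-3| = 3
  |-8| = 8
Absolute values in increasing order: 3 < 4 < 8 < 9 < 10
Listing the original numbers in that order gives the answer.
Final answer: [-3, -4, -8, 9, -10]


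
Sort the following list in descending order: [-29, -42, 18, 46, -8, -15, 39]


Original list: [-29, -42, 18, 46, -8, -15, 39]
Repeatedly take the largest remaining element:
  Remaining [-29, -42, 18, 46, -8, -15, 39] -> largest is 46
  Remaining [-29, -42, 18, -8, -15, 39] -> largest is 39
  Remaining [-29, -42, 18, -8, -15] -> largest is 18
  Remaining [-29, -42, -8, -15] -> largest is -8
  Remaining [-29, -42, -15] -> largest is -15
  Remaining [-29, -42] -> largest is -29
  Remaining [-42] -> largest is -42
Collecting the picks in order gives the descending list.
Final answer: [46, 39, 18, -8, -15, -29, -42]


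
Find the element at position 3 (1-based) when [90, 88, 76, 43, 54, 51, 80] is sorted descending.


Sort descending: [90, 88, 80, 76, 54, 51, 43]
The 3rd element (1-indexed) is at index 2.
Value = 80
Final answer: 80


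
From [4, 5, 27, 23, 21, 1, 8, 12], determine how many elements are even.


Check each element:
  4 is even
  5 is odd
  27 is odd
  23 is odd
  21 is odd
  1 is odd
  8 is even
  12 is even
Evens: [4, 8, 12]
Count of evens = 3
Final answer: 3


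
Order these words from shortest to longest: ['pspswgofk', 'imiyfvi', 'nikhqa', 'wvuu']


Compute lengths:
  'pspswgofk' has length 9
  'imiyfvi' has length 7
  'nikhqa' has length 6
  'wvuu' has length 4
Lengths in increasing order: 4 < 6 < 7 < 9
Listing the words in that order gives the answer.
Final answer: ['wvuu', 'nikhqa', 'imiyfvi', 'pspswgofk']


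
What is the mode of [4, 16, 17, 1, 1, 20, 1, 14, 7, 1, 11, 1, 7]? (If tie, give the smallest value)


Count the frequency of each value:
  1 appears 5 time(s)
  4 appears 1 time(s)
  7 appears 2 time(s)
  11 appears 1 time(s)
  14 appears 1 time(s)
  16 appears 1 time(s)
  17 appears 1 time(s)
  20 appears 1 time(s)
Maximum frequency is 5.
Only 1 reaches that frequency, so it is the mode.
Final answer: 1


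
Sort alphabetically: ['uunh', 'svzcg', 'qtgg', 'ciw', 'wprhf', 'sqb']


Compare strings character by character (the first differing letter decides):
  'ciw' < 'qtgg' since 'c' < 'q' at position 1
  'qtgg' < 'sqb' since 'q' < 's' at position 1
  'sqb' < 'svzcg' since 'q' < 'v' at position 2
  'svzcg' < 'uunh' since 's' < 'u' at position 1
  'uunh' < 'wprhf' since 'u' < 'w' at position 1
Chaining these comparisons gives the alphabetical order.
Final answer: ['ciw', 'qtgg', 'sqb', 'svzcg', 'uunh', 'wprhf']


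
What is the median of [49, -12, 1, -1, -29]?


First, sort the list: [-29, -12, -1, 1, 49]
The list has 5 elements (odd count).
The middle index is 2 (0-based), and the element there is -1.
Final answer: -1


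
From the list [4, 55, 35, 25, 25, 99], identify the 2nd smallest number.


Sort ascending: [4, 25, 25, 35, 55, 99]
The 2nd element (1-indexed) is at index 1.
Value = 25
Final answer: 25


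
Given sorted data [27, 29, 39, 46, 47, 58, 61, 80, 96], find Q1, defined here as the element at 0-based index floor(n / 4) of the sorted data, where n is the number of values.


The list has n = 9 elements.
Q1 index = floor(9 / 4) = floor(2.25) = 2
Counting from index 0 in the sorted data, the element at index 2 is 39.
Final answer: 39


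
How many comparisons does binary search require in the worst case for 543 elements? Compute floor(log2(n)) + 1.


Binary search halves the search space each step.
Maximum comparisons = floor(log2(543)) + 1
log2(543) = 9.0848
floor(log2(543)) = 9, so 9 + 1 = 10
Final answer: 10


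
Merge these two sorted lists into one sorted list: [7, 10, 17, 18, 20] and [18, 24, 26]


List A: [7, 10, 17, 18, 20]
List B: [18, 24, 26]
Repeatedly compare the front elements and take the smaller:
  7 vs 18 -> take 7
  10 vs 18 -> take 10
  17 vs 18 -> take 17
  18 vs 18 -> take 18
  20 vs 18 -> take 18
  20 vs 24 -> take 20
  A is exhausted; append the rest of B: [24, 26]
Final answer: [7, 10, 17, 18, 18, 20, 24, 26]


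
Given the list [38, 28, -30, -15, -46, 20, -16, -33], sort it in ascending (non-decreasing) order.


Original list: [38, 28, -30, -15, -46, 20, -16, -33]
Repeatedly take the smallest remaining element:
  Remaining [38, 28, -30, -15, -46, 20, -16, -33] -> smallest is -46
  Remaining [38, 28, -30, -15, 20, -16, -33] -> smallest is -33
  Remaining [38, 28, -30, -15, 20, -16] -> smallest is -30
  Remaining [38, 28, -15, 20, -16] -> smallest is -16
  Remaining [38, 28, -15, 20] -> smallest is -15
  Remaining [38, 28, 20] -> smallest is 20
  Remaining [38, 28] -> smallest is 28
  Remaining [38] -> smallest is 38
Collecting the picks in order gives the sorted list.
Final answer: [-46, -33, -30, -16, -15, 20, 28, 38]


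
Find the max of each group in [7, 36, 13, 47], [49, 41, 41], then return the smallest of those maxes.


Find max of each group:
  Group 1: [7, 36, 13, 47] -> max = 47
  Group 2: [49, 41, 41] -> max = 49
Maxes: [47, 49]
Minimum of maxes = 47
Final answer: 47


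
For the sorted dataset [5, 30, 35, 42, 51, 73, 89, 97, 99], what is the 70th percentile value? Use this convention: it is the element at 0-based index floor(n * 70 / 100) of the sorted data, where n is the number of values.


The dataset has n = 9 elements.
Index = floor(9 * 70 / 100) = floor(630 / 100) = floor(6.3) = 6
Counting from index 0 in the sorted data, the element at index 6 is 89.
Final answer: 89


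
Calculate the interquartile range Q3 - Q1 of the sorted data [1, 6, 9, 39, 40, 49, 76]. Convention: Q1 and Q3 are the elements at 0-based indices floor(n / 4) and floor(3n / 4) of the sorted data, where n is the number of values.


The data has n = 7 elements.
Q1 index = floor(7 / 4) = floor(1.75) = 1; Q3 index = floor(3 * 7 / 4) = floor(5.25) = 5
Q1 = element at index 1 = 6
Q3 = element at index 5 = 49
IQR = 49 - 6 = 43
Final answer: 43


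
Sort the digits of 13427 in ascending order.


The number 13427 has digits: 1, 3, 4, 2, 7
Sorted: 1, 2, 3, 4, 7
Joining the sorted digits gives the result.
Final answer: 12347


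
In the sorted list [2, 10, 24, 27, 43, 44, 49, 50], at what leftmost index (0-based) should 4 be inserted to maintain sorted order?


List is sorted: [2, 10, 24, 27, 43, 44, 49, 50]
We need the leftmost position where 4 can be inserted, i.e. the first index whose element is >= 4 (or the end of the list if none is).
Binary search with low=0, high=8 (0-based indices):
  low=0, high=8, mid=4: a[4]=43 >= 4, so high = 4
  low=0, high=4, mid=2: a[2]=24 >= 4, so high = 2
  low=0, high=2, mid=1: a[1]=10 >= 4, so high = 1
  low=0, high=1, mid=0: a[0]=2 < 4, so low = 1
Now low = high = 1, so the insertion index is 1.
Final answer: 1


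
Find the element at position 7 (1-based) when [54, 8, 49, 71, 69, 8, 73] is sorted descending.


Sort descending: [73, 71, 69, 54, 49, 8, 8]
The 7th element (1-indexed) is at index 6.
Value = 8
Final answer: 8


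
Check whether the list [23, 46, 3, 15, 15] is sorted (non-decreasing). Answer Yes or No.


Check consecutive pairs:
  23 <= 46? True
  46 <= 3? False
  3 <= 15? True
  15 <= 15? True
1 consecutive pair(s) are out of order, so the list is not sorted.
Final answer: No


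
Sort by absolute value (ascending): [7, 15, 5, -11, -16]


Compute absolute values:
  |7| = 7
  |15| = 15
  |5| = 5
  |-11| = 11
  |-16| = 16
Absolute values in increasing order: 5 < 7 < 11 < 15 < 16
Listing the original numbers in that order gives the answer.
Final answer: [5, 7, -11, 15, -16]


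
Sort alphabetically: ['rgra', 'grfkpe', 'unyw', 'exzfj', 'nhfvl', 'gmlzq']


Compare strings character by character (the first differing letter decides):
  'exzfj' < 'gmlzq' since 'e' < 'g' at position 1
  'gmlzq' < 'grfkpe' since 'm' < 'r' at position 2
  'grfkpe' < 'nhfvl' since 'g' < 'n' at position 1
  'nhfvl' < 'rgra' since 'n' < 'r' at position 1
  'rgra' < 'unyw' since 'r' < 'u' at position 1
Chaining these comparisons gives the alphabetical order.
Final answer: ['exzfj', 'gmlzq', 'grfkpe', 'nhfvl', 'rgra', 'unyw']


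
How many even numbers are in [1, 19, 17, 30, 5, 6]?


Check each element:
  1 is odd
  19 is odd
  17 is odd
  30 is even
  5 is odd
  6 is even
Evens: [30, 6]
Count of evens = 2
Final answer: 2


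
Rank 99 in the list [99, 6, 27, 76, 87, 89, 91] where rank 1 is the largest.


Sort descending: [99, 91, 89, 87, 76, 27, 6]
Find 99 in the sorted list.
99 is at position 1.
Final answer: 1


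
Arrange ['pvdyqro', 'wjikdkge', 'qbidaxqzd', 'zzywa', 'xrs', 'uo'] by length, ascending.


Compute lengths:
  'pvdyqro' has length 7
  'wjikdkge' has length 8
  'qbidaxqzd' has length 9
  'zzywa' has length 5
  'xrs' has length 3
  'uo' has length 2
Lengths in increasing order: 2 < 3 < 5 < 7 < 8 < 9
Listing the words in that order gives the answer.
Final answer: ['uo', 'xrs', 'zzywa', 'pvdyqro', 'wjikdkge', 'qbidaxqzd']


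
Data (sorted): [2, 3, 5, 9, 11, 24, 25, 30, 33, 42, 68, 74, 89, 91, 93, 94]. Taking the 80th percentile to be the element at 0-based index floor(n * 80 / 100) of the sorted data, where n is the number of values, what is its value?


The dataset has n = 16 elements.
Index = floor(16 * 80 / 100) = floor(1280 / 100) = floor(12.8) = 12
Counting from index 0 in the sorted data, the element at index 12 is 89.
Final answer: 89


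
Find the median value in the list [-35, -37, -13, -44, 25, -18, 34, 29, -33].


First, sort the list: [-44, -37, -35, -33, -18, -13, 25, 29, 34]
The list has 9 elements (odd count).
The middle index is 4 (0-based), and the element there is -18.
Final answer: -18


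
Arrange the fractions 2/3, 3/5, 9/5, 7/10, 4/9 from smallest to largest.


Convert to decimal for comparison:
  2/3 = 0.6667
  3/5 = 0.6
  9/5 = 1.8
  7/10 = 0.7
  4/9 = 0.4444
Decimals in increasing order: 0.4444 < 0.6 < 0.6667 < 0.7 < 1.8
Writing each back as its fraction gives the sorted order.
Final answer: 4/9, 3/5, 2/3, 7/10, 9/5


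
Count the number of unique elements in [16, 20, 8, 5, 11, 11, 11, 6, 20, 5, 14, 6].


List all unique values:
Distinct values: [5, 6, 8, 11, 14, 16, 20]
Count = 7
Final answer: 7


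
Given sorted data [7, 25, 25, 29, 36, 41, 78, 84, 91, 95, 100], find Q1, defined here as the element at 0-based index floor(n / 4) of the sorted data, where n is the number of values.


The list has n = 11 elements.
Q1 index = floor(11 / 4) = floor(2.75) = 2
Counting from index 0 in the sorted data, the element at index 2 is 25.
Final answer: 25


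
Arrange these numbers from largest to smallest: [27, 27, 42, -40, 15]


Original list: [27, 27, 42, -40, 15]
Repeatedly take the largest remaining element:
  Remaining [27, 27, 42, -40, 15] -> largest is 42
  Remaining [27, 27, -40, 15] -> largest is 27
  Remaining [27, -40, 15] -> largest is 27
  Remaining [-40, 15] -> largest is 15
  Remaining [-40] -> largest is -40
Collecting the picks in order gives the descending list.
Final answer: [42, 27, 27, 15, -40]


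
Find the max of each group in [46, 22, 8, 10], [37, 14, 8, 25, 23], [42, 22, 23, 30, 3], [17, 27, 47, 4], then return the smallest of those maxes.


Find max of each group:
  Group 1: [46, 22, 8, 10] -> max = 46
  Group 2: [37, 14, 8, 25, 23] -> max = 37
  Group 3: [42, 22, 23, 30, 3] -> max = 42
  Group 4: [17, 27, 47, 4] -> max = 47
Maxes: [46, 37, 42, 47]
Minimum of maxes = 37
Final answer: 37


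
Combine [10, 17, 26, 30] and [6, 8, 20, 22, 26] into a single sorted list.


List A: [10, 17, 26, 30]
List B: [6, 8, 20, 22, 26]
Repeatedly compare the front elements and take the smaller:
  10 vs 6 -> take 6
  10 vs 8 -> take 8
  10 vs 20 -> take 10
  17 vs 20 -> take 17
  26 vs 20 -> take 20
  26 vs 22 -> take 22
  26 vs 26 -> take 26
  30 vs 26 -> take 26
  B is exhausted; append the rest of A: [30]
Final answer: [6, 8, 10, 17, 20, 22, 26, 26, 30]


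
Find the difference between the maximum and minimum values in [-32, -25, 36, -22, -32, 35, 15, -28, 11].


Maximum value: 36
Minimum value: -32
Range = 36 - (-32) = 68
Final answer: 68


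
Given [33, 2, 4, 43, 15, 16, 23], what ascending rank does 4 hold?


Sort ascending: [2, 4, 15, 16, 23, 33, 43]
Find 4 in the sorted list.
4 is at position 2 (1-indexed).
Final answer: 2


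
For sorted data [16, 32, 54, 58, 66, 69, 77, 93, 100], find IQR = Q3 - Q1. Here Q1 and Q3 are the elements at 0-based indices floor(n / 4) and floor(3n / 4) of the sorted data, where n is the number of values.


The data has n = 9 elements.
Q1 index = floor(9 / 4) = floor(2.25) = 2; Q3 index = floor(3 * 9 / 4) = floor(6.75) = 6
Q1 = element at index 2 = 54
Q3 = element at index 6 = 77
IQR = 77 - 54 = 23
Final answer: 23


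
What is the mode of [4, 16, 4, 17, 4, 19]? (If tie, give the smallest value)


Count the frequency of each value:
  4 appears 3 time(s)
  16 appears 1 time(s)
  17 appears 1 time(s)
  19 appears 1 time(s)
Maximum frequency is 3.
Only 4 reaches that frequency, so it is the mode.
Final answer: 4


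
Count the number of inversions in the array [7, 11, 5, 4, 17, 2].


For each element, count the later elements that are smaller than it:
  7 (index 0): smaller elements after it = [5, 4, 2] -> 3
  11 (index 1): smaller elements after it = [5, 4, 2] -> 3
  5 (index 2): smaller elements after it = [4, 2] -> 2
  4 (index 3): smaller elements after it = [2] -> 1
  17 (index 4): smaller elements after it = [2] -> 1
Total inversions = 3 + 3 + 2 + 1 + 1 = 10
Final answer: 10


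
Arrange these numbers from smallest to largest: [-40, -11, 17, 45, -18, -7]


Original list: [-40, -11, 17, 45, -18, -7]
Repeatedly take the smallest remaining element:
  Remaining [-40, -11, 17, 45, -18, -7] -> smallest is -40
  Remaining [-11, 17, 45, -18, -7] -> smallest is -18
  Remaining [-11, 17, 45, -7] -> smallest is -11
  Remaining [17, 45, -7] -> smallest is -7
  Remaining [17, 45] -> smallest is 17
  Remaining [45] -> smallest is 45
Collecting the picks in order gives the sorted list.
Final answer: [-40, -18, -11, -7, 17, 45]


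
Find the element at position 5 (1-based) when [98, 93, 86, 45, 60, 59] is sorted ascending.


Sort ascending: [45, 59, 60, 86, 93, 98]
The 5th element (1-indexed) is at index 4.
Value = 93
Final answer: 93


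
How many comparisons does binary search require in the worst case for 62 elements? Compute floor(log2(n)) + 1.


Binary search halves the search space each step.
Maximum comparisons = floor(log2(62)) + 1
log2(62) = 5.9542
floor(log2(62)) = 5, so 5 + 1 = 6
Final answer: 6


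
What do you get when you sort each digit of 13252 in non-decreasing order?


The number 13252 has digits: 1, 3, 2, 5, 2
Sorted: 1, 2, 2, 3, 5
Joining the sorted digits gives the result.
Final answer: 12235


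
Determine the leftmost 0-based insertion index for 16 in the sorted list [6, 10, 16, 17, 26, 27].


List is sorted: [6, 10, 16, 17, 26, 27]
We need the leftmost position where 16 can be inserted, i.e. the first index whose element is >= 16 (or the end of the list if none is).
Binary search with low=0, high=6 (0-based indices):
  low=0, high=6, mid=3: a[3]=17 >= 16, so high = 3
  low=0, high=3, mid=1: a[1]=10 < 16, so low = 2
  low=2, high=3, mid=2: a[2]=16 >= 16, so high = 2
Now low = high = 2, so the insertion index is 2.
Final answer: 2


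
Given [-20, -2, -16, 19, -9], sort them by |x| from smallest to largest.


Compute absolute values:
  |-20| = 20
  |-2| = 2
  |-16| = 16
  |19| = 19
  |-9| = 9
Absolute values in increasing order: 2 < 9 < 16 < 19 < 20
Listing the original numbers in that order gives the answer.
Final answer: [-2, -9, -16, 19, -20]


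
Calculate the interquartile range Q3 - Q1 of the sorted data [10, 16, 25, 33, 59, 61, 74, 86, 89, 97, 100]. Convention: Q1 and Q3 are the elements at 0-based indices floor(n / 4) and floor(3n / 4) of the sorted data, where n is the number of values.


The data has n = 11 elements.
Q1 index = floor(11 / 4) = floor(2.75) = 2; Q3 index = floor(3 * 11 / 4) = floor(8.25) = 8
Q1 = element at index 2 = 25
Q3 = element at index 8 = 89
IQR = 89 - 25 = 64
Final answer: 64


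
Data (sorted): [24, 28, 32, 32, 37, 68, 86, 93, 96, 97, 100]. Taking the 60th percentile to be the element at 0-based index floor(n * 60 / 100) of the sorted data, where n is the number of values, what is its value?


The dataset has n = 11 elements.
Index = floor(11 * 60 / 100) = floor(660 / 100) = floor(6.6) = 6
Counting from index 0 in the sorted data, the element at index 6 is 86.
Final answer: 86


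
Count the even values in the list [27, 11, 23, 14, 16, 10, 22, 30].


Check each element:
  27 is odd
  11 is odd
  23 is odd
  14 is even
  16 is even
  10 is even
  22 is even
  30 is even
Evens: [14, 16, 10, 22, 30]
Count of evens = 5
Final answer: 5


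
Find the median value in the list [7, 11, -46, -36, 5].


First, sort the list: [-46, -36, 5, 7, 11]
The list has 5 elements (odd count).
The middle index is 2 (0-based), and the element there is 5.
Final answer: 5


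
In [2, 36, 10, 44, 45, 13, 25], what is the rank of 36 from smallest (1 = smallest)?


Sort ascending: [2, 10, 13, 25, 36, 44, 45]
Find 36 in the sorted list.
36 is at position 5 (1-indexed).
Final answer: 5


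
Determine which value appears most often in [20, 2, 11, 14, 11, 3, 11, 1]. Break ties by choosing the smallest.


Count the frequency of each value:
  1 appears 1 time(s)
  2 appears 1 time(s)
  3 appears 1 time(s)
  11 appears 3 time(s)
  14 appears 1 time(s)
  20 appears 1 time(s)
Maximum frequency is 3.
Only 11 reaches that frequency, so it is the mode.
Final answer: 11


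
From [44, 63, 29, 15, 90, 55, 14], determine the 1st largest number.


Sort descending: [90, 63, 55, 44, 29, 15, 14]
The 1st element (1-indexed) is at index 0.
Value = 90
Final answer: 90


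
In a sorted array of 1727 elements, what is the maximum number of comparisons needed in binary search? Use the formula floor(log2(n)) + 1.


Binary search halves the search space each step.
Maximum comparisons = floor(log2(1727)) + 1
log2(1727) = 10.7541
floor(log2(1727)) = 10, so 10 + 1 = 11
Final answer: 11


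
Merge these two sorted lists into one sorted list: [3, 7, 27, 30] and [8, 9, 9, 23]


List A: [3, 7, 27, 30]
List B: [8, 9, 9, 23]
Repeatedly compare the front elements and take the smaller:
  3 vs 8 -> take 3
  7 vs 8 -> take 7
  27 vs 8 -> take 8
  27 vs 9 -> take 9
  27 vs 9 -> take 9
  27 vs 23 -> take 23
  B is exhausted; append the rest of A: [27, 30]
Final answer: [3, 7, 8, 9, 9, 23, 27, 30]


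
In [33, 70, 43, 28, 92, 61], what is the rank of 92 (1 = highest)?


Sort descending: [92, 70, 61, 43, 33, 28]
Find 92 in the sorted list.
92 is at position 1.
Final answer: 1


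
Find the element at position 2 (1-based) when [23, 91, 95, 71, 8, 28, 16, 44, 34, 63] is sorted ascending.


Sort ascending: [8, 16, 23, 28, 34, 44, 63, 71, 91, 95]
The 2nd element (1-indexed) is at index 1.
Value = 16
Final answer: 16


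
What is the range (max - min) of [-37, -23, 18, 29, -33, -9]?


Maximum value: 29
Minimum value: -37
Range = 29 - (-37) = 66
Final answer: 66


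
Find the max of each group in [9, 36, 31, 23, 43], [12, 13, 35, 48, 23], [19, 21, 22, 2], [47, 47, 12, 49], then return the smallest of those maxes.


Find max of each group:
  Group 1: [9, 36, 31, 23, 43] -> max = 43
  Group 2: [12, 13, 35, 48, 23] -> max = 48
  Group 3: [19, 21, 22, 2] -> max = 22
  Group 4: [47, 47, 12, 49] -> max = 49
Maxes: [43, 48, 22, 49]
Minimum of maxes = 22
Final answer: 22


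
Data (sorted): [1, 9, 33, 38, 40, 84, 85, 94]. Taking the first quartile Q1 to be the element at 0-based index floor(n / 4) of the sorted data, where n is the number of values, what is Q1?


The list has n = 8 elements.
Q1 index = floor(8 / 4) = floor(2) = 2
Counting from index 0 in the sorted data, the element at index 2 is 33.
Final answer: 33


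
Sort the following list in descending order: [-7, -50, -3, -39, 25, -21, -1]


Original list: [-7, -50, -3, -39, 25, -21, -1]
Repeatedly take the largest remaining element:
  Remaining [-7, -50, -3, -39, 25, -21, -1] -> largest is 25
  Remaining [-7, -50, -3, -39, -21, -1] -> largest is -1
  Remaining [-7, -50, -3, -39, -21] -> largest is -3
  Remaining [-7, -50, -39, -21] -> largest is -7
  Remaining [-50, -39, -21] -> largest is -21
  Remaining [-50, -39] -> largest is -39
  Remaining [-50] -> largest is -50
Collecting the picks in order gives the descending list.
Final answer: [25, -1, -3, -7, -21, -39, -50]


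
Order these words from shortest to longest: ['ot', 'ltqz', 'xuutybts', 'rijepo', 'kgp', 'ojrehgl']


Compute lengths:
  'ot' has length 2
  'ltqz' has length 4
  'xuutybts' has length 8
  'rijepo' has length 6
  'kgp' has length 3
  'ojrehgl' has length 7
Lengths in increasing order: 2 < 3 < 4 < 6 < 7 < 8
Listing the words in that order gives the answer.
Final answer: ['ot', 'kgp', 'ltqz', 'rijepo', 'ojrehgl', 'xuutybts']


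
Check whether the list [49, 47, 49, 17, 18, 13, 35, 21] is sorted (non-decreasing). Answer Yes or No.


Check consecutive pairs:
  49 <= 47? False
  47 <= 49? True
  49 <= 17? False
  17 <= 18? True
  18 <= 13? False
  13 <= 35? True
  35 <= 21? False
4 consecutive pair(s) are out of order, so the list is not sorted.
Final answer: No


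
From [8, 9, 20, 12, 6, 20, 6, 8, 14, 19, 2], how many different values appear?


List all unique values:
Distinct values: [2, 6, 8, 9, 12, 14, 19, 20]
Count = 8
Final answer: 8


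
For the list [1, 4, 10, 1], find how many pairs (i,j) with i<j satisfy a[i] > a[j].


For each element, count the later elements that are smaller than it:
  1 (index 0): smaller elements after it = [] -> 0
  4 (index 1): smaller elements after it = [1] -> 1
  10 (index 2): smaller elements after it = [1] -> 1
Total inversions = 0 + 1 + 1 = 2
Final answer: 2


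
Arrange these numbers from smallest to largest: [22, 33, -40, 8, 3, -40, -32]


Original list: [22, 33, -40, 8, 3, -40, -32]
Repeatedly take the smallest remaining element:
  Remaining [22, 33, -40, 8, 3, -40, -32] -> smallest is -40
  Remaining [22, 33, 8, 3, -40, -32] -> smallest is -40
  Remaining [22, 33, 8, 3, -32] -> smallest is -32
  Remaining [22, 33, 8, 3] -> smallest is 3
  Remaining [22, 33, 8] -> smallest is 8
  Remaining [22, 33] -> smallest is 22
  Remaining [33] -> smallest is 33
Collecting the picks in order gives the sorted list.
Final answer: [-40, -40, -32, 3, 8, 22, 33]


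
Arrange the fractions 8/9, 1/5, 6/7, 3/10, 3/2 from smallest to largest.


Convert to decimal for comparison:
  8/9 = 0.8889
  1/5 = 0.2
  6/7 = 0.8571
  3/10 = 0.3
  3/2 = 1.5
Decimals in increasing order: 0.2 < 0.3 < 0.8571 < 0.8889 < 1.5
Writing each back as its fraction gives the sorted order.
Final answer: 1/5, 3/10, 6/7, 8/9, 3/2


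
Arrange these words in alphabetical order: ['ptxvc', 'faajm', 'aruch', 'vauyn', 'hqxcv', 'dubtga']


Compare strings character by character (the first differing letter decides):
  'aruch' < 'dubtga' since 'a' < 'd' at position 1
  'dubtga' < 'faajm' since 'd' < 'f' at position 1
  'faajm' < 'hqxcv' since 'f' < 'h' at position 1
  'hqxcv' < 'ptxvc' since 'h' < 'p' at position 1
  'ptxvc' < 'vauyn' since 'p' < 'v' at position 1
Chaining these comparisons gives the alphabetical order.
Final answer: ['aruch', 'dubtga', 'faajm', 'hqxcv', 'ptxvc', 'vauyn']


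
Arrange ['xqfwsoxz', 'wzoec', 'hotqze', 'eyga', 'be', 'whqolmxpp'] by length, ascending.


Compute lengths:
  'xqfwsoxz' has length 8
  'wzoec' has length 5
  'hotqze' has length 6
  'eyga' has length 4
  'be' has length 2
  'whqolmxpp' has length 9
Lengths in increasing order: 2 < 4 < 5 < 6 < 8 < 9
Listing the words in that order gives the answer.
Final answer: ['be', 'eyga', 'wzoec', 'hotqze', 'xqfwsoxz', 'whqolmxpp']


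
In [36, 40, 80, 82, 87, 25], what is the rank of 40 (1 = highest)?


Sort descending: [87, 82, 80, 40, 36, 25]
Find 40 in the sorted list.
40 is at position 4.
Final answer: 4


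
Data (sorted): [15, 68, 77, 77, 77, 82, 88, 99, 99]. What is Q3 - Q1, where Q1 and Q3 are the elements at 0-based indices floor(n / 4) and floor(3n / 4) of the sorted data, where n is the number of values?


The data has n = 9 elements.
Q1 index = floor(9 / 4) = floor(2.25) = 2; Q3 index = floor(3 * 9 / 4) = floor(6.75) = 6
Q1 = element at index 2 = 77
Q3 = element at index 6 = 88
IQR = 88 - 77 = 11
Final answer: 11


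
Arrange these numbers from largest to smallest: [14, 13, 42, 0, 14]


Original list: [14, 13, 42, 0, 14]
Repeatedly take the largest remaining element:
  Remaining [14, 13, 42, 0, 14] -> largest is 42
  Remaining [14, 13, 0, 14] -> largest is 14
  Remaining [13, 0, 14] -> largest is 14
  Remaining [13, 0] -> largest is 13
  Remaining [0] -> largest is 0
Collecting the picks in order gives the descending list.
Final answer: [42, 14, 14, 13, 0]


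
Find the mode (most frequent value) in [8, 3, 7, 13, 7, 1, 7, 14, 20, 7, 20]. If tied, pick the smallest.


Count the frequency of each value:
  1 appears 1 time(s)
  3 appears 1 time(s)
  7 appears 4 time(s)
  8 appears 1 time(s)
  13 appears 1 time(s)
  14 appears 1 time(s)
  20 appears 2 time(s)
Maximum frequency is 4.
Only 7 reaches that frequency, so it is the mode.
Final answer: 7


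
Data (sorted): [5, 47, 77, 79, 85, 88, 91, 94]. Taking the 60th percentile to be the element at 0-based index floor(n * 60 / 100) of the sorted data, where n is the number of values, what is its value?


The dataset has n = 8 elements.
Index = floor(8 * 60 / 100) = floor(480 / 100) = floor(4.8) = 4
Counting from index 0 in the sorted data, the element at index 4 is 85.
Final answer: 85


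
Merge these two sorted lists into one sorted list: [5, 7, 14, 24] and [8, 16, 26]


List A: [5, 7, 14, 24]
List B: [8, 16, 26]
Repeatedly compare the front elements and take the smaller:
  5 vs 8 -> take 5
  7 vs 8 -> take 7
  14 vs 8 -> take 8
  14 vs 16 -> take 14
  24 vs 16 -> take 16
  24 vs 26 -> take 24
  A is exhausted; append the rest of B: [26]
Final answer: [5, 7, 8, 14, 16, 24, 26]


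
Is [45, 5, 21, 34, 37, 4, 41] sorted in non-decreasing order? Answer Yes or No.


Check consecutive pairs:
  45 <= 5? False
  5 <= 21? True
  21 <= 34? True
  34 <= 37? True
  37 <= 4? False
  4 <= 41? True
2 consecutive pair(s) are out of order, so the list is not sorted.
Final answer: No


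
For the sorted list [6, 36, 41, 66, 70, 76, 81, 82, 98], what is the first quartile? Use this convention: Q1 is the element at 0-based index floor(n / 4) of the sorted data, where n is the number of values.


The list has n = 9 elements.
Q1 index = floor(9 / 4) = floor(2.25) = 2
Counting from index 0 in the sorted data, the element at index 2 is 41.
Final answer: 41


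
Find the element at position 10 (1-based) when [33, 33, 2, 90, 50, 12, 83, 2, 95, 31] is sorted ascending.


Sort ascending: [2, 2, 12, 31, 33, 33, 50, 83, 90, 95]
The 10th element (1-indexed) is at index 9.
Value = 95
Final answer: 95


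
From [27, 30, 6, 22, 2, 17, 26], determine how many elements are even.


Check each element:
  27 is odd
  30 is even
  6 is even
  22 is even
  2 is even
  17 is odd
  26 is even
Evens: [30, 6, 22, 2, 26]
Count of evens = 5
Final answer: 5


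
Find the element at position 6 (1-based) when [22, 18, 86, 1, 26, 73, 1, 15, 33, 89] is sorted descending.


Sort descending: [89, 86, 73, 33, 26, 22, 18, 15, 1, 1]
The 6th element (1-indexed) is at index 5.
Value = 22
Final answer: 22


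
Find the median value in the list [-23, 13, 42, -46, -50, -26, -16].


First, sort the list: [-50, -46, -26, -23, -16, 13, 42]
The list has 7 elements (odd count).
The middle index is 3 (0-based), and the element there is -23.
Final answer: -23


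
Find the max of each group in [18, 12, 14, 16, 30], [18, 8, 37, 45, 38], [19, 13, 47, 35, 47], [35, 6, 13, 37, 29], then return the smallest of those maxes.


Find max of each group:
  Group 1: [18, 12, 14, 16, 30] -> max = 30
  Group 2: [18, 8, 37, 45, 38] -> max = 45
  Group 3: [19, 13, 47, 35, 47] -> max = 47
  Group 4: [35, 6, 13, 37, 29] -> max = 37
Maxes: [30, 45, 47, 37]
Minimum of maxes = 30
Final answer: 30


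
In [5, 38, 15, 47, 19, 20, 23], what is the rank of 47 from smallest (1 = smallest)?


Sort ascending: [5, 15, 19, 20, 23, 38, 47]
Find 47 in the sorted list.
47 is at position 7 (1-indexed).
Final answer: 7


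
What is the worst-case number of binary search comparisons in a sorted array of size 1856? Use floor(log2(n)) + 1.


Binary search halves the search space each step.
Maximum comparisons = floor(log2(1856)) + 1
log2(1856) = 10.858
floor(log2(1856)) = 10, so 10 + 1 = 11
Final answer: 11


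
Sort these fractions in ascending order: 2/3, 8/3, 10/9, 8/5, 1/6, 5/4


Convert to decimal for comparison:
  2/3 = 0.6667
  8/3 = 2.6667
  10/9 = 1.1111
  8/5 = 1.6
  1/6 = 0.1667
  5/4 = 1.25
Decimals in increasing order: 0.1667 < 0.6667 < 1.1111 < 1.25 < 1.6 < 2.6667
Writing each back as its fraction gives the sorted order.
Final answer: 1/6, 2/3, 10/9, 5/4, 8/5, 8/3


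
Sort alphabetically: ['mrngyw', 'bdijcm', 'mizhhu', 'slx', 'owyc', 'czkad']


Compare strings character by character (the first differing letter decides):
  'bdijcm' < 'czkad' since 'b' < 'c' at position 1
  'czkad' < 'mizhhu' since 'c' < 'm' at position 1
  'mizhhu' < 'mrngyw' since 'i' < 'r' at position 2
  'mrngyw' < 'owyc' since 'm' < 'o' at position 1
  'owyc' < 'slx' since 'o' < 's' at position 1
Chaining these comparisons gives the alphabetical order.
Final answer: ['bdijcm', 'czkad', 'mizhhu', 'mrngyw', 'owyc', 'slx']


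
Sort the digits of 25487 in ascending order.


The number 25487 has digits: 2, 5, 4, 8, 7
Sorted: 2, 4, 5, 7, 8
Joining the sorted digits gives the result.
Final answer: 24578


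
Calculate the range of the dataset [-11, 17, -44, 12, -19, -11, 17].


Maximum value: 17
Minimum value: -44
Range = 17 - (-44) = 61
Final answer: 61


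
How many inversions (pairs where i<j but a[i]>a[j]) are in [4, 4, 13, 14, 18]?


For each element, count the later elements that are smaller than it:
  4 (index 0): smaller elements after it = [] -> 0
  4 (index 1): smaller elements after it = [] -> 0
  13 (index 2): smaller elements after it = [] -> 0
  14 (index 3): smaller elements after it = [] -> 0
Total inversions = 0 + 0 + 0 + 0 = 0
Final answer: 0


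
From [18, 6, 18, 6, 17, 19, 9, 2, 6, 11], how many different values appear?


List all unique values:
Distinct values: [2, 6, 9, 11, 17, 18, 19]
Count = 7
Final answer: 7


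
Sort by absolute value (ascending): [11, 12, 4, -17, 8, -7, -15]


Compute absolute values:
  |11| = 11
  |12| = 12
  |4| = 4
  |-17| = 17
  |8| = 8
  |-7| = 7
  |-15| = 15
Absolute values in increasing order: 4 < 7 < 8 < 11 < 12 < 15 < 17
Listing the original numbers in that order gives the answer.
Final answer: [4, -7, 8, 11, 12, -15, -17]


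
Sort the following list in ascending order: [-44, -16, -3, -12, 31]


Original list: [-44, -16, -3, -12, 31]
Repeatedly take the smallest remaining element:
  Remaining [-44, -16, -3, -12, 31] -> smallest is -44
  Remaining [-16, -3, -12, 31] -> smallest is -16
  Remaining [-3, -12, 31] -> smallest is -12
  Remaining [-3, 31] -> smallest is -3
  Remaining [31] -> smallest is 31
Collecting the picks in order gives the sorted list.
Final answer: [-44, -16, -12, -3, 31]


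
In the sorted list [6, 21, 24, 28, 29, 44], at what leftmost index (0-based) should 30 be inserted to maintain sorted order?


List is sorted: [6, 21, 24, 28, 29, 44]
We need the leftmost position where 30 can be inserted, i.e. the first index whose element is >= 30 (or the end of the list if none is).
Binary search with low=0, high=6 (0-based indices):
  low=0, high=6, mid=3: a[3]=28 < 30, so low = 4
  low=4, high=6, mid=5: a[5]=44 >= 30, so high = 5
  low=4, high=5, mid=4: a[4]=29 < 30, so low = 5
Now low = high = 5, so the insertion index is 5.
Final answer: 5


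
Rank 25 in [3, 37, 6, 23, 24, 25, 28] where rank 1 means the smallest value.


Sort ascending: [3, 6, 23, 24, 25, 28, 37]
Find 25 in the sorted list.
25 is at position 5 (1-indexed).
Final answer: 5


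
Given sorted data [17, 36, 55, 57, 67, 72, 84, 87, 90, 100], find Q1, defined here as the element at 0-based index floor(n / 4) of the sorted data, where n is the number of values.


The list has n = 10 elements.
Q1 index = floor(10 / 4) = floor(2.5) = 2
Counting from index 0 in the sorted data, the element at index 2 is 55.
Final answer: 55


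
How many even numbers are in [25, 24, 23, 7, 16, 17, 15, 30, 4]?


Check each element:
  25 is odd
  24 is even
  23 is odd
  7 is odd
  16 is even
  17 is odd
  15 is odd
  30 is even
  4 is even
Evens: [24, 16, 30, 4]
Count of evens = 4
Final answer: 4


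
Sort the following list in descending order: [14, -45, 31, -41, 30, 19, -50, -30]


Original list: [14, -45, 31, -41, 30, 19, -50, -30]
Repeatedly take the largest remaining element:
  Remaining [14, -45, 31, -41, 30, 19, -50, -30] -> largest is 31
  Remaining [14, -45, -41, 30, 19, -50, -30] -> largest is 30
  Remaining [14, -45, -41, 19, -50, -30] -> largest is 19
  Remaining [14, -45, -41, -50, -30] -> largest is 14
  Remaining [-45, -41, -50, -30] -> largest is -30
  Remaining [-45, -41, -50] -> largest is -41
  Remaining [-45, -50] -> largest is -45
  Remaining [-50] -> largest is -50
Collecting the picks in order gives the descending list.
Final answer: [31, 30, 19, 14, -30, -41, -45, -50]


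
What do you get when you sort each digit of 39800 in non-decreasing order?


The number 39800 has digits: 3, 9, 8, 0, 0
Sorted: 0, 0, 3, 8, 9
Joining the sorted digits gives the result.
Final answer: 00389
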